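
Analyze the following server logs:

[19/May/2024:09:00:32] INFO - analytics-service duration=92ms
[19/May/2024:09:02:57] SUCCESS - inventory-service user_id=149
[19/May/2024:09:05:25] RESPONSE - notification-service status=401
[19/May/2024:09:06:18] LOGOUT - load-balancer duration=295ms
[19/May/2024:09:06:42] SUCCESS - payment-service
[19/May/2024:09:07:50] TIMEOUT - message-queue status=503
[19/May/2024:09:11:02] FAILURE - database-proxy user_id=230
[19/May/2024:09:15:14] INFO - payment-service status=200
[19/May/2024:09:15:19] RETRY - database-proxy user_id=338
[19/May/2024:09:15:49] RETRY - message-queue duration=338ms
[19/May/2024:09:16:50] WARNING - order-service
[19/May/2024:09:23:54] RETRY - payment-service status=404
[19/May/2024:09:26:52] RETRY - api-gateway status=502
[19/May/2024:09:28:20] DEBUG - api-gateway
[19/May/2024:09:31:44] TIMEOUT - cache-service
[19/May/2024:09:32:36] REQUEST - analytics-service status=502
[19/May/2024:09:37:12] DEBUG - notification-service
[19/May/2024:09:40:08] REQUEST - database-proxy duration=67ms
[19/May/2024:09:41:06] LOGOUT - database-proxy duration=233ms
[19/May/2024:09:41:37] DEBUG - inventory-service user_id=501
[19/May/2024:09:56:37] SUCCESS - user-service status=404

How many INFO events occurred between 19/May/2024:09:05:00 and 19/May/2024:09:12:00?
0

To count events in the time window:

1. Window boundaries: 19/May/2024:09:05:00 to 19/May/2024:09:12:00
2. Filter for INFO events within this window
3. Count matching events: 0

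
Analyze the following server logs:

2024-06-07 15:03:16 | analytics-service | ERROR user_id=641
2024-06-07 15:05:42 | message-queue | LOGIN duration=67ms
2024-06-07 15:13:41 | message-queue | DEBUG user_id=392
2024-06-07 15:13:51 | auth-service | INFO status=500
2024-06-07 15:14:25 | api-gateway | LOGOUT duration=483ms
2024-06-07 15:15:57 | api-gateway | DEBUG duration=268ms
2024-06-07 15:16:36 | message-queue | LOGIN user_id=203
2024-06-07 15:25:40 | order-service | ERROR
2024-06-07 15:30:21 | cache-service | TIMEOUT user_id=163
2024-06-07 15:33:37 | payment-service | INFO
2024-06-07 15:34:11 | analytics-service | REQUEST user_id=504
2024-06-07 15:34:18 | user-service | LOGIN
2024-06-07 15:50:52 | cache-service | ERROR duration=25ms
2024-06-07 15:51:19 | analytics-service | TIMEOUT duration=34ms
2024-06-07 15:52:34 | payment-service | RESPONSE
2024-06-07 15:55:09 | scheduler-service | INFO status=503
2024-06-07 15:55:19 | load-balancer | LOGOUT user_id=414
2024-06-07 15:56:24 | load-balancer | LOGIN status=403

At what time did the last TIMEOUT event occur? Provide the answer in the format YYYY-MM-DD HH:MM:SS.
2024-06-07 15:51:19

To find the last event:

1. Filter for all TIMEOUT events
2. Sort by timestamp
3. Select the last one
4. Timestamp: 2024-06-07 15:51:19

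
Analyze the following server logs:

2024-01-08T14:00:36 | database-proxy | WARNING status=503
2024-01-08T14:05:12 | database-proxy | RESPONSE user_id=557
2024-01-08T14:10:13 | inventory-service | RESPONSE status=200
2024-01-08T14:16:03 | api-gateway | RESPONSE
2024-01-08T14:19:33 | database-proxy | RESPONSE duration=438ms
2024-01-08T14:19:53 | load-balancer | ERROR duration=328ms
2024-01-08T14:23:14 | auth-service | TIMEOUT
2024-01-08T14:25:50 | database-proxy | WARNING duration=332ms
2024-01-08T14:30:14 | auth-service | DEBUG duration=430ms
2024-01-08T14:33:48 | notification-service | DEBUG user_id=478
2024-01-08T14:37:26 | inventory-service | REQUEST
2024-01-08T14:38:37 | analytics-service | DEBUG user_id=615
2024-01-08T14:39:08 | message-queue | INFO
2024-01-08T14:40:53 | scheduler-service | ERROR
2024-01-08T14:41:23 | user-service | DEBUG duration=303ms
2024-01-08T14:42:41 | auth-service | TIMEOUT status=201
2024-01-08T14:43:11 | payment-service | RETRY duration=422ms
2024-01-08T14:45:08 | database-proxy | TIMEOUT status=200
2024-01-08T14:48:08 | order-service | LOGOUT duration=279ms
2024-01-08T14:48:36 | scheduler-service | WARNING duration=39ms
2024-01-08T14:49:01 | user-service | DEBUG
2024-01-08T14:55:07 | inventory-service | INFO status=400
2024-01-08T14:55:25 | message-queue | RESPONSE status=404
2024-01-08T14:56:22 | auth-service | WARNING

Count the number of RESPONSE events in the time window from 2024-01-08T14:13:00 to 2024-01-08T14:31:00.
2

To count events in the time window:

1. Window boundaries: 2024-01-08T14:13:00 to 2024-01-08T14:31:00
2. Filter for RESPONSE events within this window
3. Count matching events: 2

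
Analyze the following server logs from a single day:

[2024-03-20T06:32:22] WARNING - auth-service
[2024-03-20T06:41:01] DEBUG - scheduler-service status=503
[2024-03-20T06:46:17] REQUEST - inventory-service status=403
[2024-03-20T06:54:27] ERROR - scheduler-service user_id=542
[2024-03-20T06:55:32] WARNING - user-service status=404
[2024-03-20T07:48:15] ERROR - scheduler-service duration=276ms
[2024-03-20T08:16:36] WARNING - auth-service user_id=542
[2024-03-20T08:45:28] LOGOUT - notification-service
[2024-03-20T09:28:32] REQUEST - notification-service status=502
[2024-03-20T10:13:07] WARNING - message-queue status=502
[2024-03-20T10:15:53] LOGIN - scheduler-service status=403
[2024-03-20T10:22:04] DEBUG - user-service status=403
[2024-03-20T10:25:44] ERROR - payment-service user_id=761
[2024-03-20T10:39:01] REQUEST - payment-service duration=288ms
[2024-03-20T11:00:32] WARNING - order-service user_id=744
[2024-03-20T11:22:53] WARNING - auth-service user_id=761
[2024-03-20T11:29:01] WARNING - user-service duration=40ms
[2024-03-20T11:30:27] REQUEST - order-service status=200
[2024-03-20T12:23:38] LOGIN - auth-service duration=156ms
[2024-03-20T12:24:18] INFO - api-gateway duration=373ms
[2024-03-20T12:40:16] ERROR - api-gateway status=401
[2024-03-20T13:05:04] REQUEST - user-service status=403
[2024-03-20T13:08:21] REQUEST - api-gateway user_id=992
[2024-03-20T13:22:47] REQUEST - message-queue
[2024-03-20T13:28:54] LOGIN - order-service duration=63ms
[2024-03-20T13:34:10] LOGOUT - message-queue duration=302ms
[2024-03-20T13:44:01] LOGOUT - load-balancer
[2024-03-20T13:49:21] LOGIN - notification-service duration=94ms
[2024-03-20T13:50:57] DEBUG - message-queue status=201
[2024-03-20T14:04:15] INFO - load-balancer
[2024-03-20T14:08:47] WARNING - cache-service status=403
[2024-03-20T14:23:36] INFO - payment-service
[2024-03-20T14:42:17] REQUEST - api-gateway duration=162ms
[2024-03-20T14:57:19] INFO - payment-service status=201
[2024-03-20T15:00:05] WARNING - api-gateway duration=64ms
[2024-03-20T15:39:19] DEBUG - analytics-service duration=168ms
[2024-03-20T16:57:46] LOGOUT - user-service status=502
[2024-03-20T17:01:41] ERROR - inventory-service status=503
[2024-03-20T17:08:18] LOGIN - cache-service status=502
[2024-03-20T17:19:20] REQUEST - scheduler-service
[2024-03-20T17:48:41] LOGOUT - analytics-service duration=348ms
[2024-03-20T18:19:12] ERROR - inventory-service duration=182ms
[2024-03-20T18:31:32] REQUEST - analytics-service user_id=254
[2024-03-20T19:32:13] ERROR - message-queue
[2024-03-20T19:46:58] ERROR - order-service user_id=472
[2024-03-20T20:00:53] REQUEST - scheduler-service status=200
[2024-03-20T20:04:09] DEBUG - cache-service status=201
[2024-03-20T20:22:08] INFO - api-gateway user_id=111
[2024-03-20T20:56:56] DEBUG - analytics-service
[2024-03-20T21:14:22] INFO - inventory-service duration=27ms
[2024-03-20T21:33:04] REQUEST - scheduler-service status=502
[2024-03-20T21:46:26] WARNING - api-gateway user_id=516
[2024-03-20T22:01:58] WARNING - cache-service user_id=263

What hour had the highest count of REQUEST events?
13

To find the peak hour:

1. Group all REQUEST events by hour
2. Count events in each hour
3. Find hour with maximum count
4. Peak hour: 13 (with 3 events)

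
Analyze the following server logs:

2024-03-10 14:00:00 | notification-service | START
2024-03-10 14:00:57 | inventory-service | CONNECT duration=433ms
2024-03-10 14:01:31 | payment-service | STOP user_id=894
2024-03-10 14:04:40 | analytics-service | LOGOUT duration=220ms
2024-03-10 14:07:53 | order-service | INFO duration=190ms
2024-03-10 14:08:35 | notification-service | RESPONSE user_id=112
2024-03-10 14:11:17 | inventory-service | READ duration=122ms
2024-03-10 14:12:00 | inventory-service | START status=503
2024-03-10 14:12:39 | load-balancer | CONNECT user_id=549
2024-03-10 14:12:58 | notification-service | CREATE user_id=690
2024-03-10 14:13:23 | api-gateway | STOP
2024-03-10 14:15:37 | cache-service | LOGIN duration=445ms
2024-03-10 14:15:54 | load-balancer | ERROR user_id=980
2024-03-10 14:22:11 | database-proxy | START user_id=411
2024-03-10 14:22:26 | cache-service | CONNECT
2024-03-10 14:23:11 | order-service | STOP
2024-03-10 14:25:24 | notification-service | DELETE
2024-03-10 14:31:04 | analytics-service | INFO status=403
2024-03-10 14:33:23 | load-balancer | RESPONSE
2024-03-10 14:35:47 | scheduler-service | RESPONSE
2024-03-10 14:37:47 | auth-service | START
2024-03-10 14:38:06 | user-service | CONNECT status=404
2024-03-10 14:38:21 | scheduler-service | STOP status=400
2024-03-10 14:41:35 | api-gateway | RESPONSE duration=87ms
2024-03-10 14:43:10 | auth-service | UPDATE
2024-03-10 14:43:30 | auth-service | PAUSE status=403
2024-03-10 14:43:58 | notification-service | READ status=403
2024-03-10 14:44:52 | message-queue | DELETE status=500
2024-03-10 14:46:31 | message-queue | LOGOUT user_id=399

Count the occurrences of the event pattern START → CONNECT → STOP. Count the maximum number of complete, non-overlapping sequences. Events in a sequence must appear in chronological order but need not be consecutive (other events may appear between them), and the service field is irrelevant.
4

To count sequences:

1. Look for pattern: START → CONNECT → STOP
2. Greedily scan the log in chronological order, matching each sequence element in turn (ignoring service)
3. Each time the full pattern completes, increment the count and restart matching from the next event
4. Complete non-overlapping sequences found: 4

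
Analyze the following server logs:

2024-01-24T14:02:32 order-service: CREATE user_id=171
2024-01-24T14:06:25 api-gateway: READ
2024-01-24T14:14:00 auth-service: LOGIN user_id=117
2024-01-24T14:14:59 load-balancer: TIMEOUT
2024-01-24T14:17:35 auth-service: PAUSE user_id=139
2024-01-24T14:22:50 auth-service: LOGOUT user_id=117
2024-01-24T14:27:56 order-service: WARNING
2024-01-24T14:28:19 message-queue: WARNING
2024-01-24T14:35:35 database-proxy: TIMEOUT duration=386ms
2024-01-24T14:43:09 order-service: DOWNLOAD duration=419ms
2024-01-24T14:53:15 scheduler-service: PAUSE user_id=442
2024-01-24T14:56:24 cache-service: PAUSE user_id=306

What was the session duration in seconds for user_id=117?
530

To calculate session duration:

1. Find LOGIN event for user_id=117: 2024-01-24T14:14:00
2. Find LOGOUT event for user_id=117: 2024-01-24T14:22:50
3. Session duration: 2024-01-24T14:22:50 - 2024-01-24T14:14:00 = 530 seconds (8 minutes)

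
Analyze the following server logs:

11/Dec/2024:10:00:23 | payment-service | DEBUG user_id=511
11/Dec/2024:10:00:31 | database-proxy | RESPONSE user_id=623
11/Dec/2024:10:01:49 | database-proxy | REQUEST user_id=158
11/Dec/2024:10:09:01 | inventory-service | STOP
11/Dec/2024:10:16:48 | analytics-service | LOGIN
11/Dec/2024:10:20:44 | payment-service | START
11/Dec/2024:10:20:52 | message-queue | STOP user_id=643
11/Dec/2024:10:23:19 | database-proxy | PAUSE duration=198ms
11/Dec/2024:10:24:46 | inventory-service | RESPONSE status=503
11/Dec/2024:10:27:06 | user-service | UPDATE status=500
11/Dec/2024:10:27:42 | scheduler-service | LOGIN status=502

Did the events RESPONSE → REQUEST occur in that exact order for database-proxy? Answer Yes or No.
Yes

To verify sequence order:

1. Find all events in sequence RESPONSE → REQUEST for database-proxy
2. Extract their timestamps
3. Check if timestamps are in ascending order
4. Result: Yes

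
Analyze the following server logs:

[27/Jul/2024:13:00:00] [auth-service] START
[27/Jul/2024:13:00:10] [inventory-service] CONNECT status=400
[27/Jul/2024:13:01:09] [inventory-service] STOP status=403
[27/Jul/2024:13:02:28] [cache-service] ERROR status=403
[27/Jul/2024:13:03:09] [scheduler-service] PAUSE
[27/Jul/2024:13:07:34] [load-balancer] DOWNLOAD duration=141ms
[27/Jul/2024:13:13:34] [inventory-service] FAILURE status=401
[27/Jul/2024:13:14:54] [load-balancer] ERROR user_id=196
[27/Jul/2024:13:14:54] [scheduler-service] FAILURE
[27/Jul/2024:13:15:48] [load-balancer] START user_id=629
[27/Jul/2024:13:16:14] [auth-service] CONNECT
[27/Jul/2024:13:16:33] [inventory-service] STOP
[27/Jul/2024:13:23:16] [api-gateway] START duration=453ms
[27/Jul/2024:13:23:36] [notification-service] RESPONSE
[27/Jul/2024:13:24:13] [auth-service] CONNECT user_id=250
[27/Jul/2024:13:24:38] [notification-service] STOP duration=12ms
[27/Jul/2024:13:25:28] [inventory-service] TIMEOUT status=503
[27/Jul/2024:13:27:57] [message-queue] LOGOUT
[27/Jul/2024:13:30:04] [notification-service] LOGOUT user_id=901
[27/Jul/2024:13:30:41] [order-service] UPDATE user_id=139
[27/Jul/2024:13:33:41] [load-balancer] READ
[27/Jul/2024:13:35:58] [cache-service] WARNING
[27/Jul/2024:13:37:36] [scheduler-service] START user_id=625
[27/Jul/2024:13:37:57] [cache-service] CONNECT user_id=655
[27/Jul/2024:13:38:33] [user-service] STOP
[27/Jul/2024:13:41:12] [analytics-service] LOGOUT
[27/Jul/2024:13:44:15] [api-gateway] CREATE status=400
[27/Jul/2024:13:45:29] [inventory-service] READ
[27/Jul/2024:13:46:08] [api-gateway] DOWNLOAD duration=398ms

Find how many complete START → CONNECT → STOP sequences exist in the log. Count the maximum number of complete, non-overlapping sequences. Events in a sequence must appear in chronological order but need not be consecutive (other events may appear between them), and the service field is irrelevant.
4

To count sequences:

1. Look for pattern: START → CONNECT → STOP
2. Greedily scan the log in chronological order, matching each sequence element in turn (ignoring service)
3. Each time the full pattern completes, increment the count and restart matching from the next event
4. Complete non-overlapping sequences found: 4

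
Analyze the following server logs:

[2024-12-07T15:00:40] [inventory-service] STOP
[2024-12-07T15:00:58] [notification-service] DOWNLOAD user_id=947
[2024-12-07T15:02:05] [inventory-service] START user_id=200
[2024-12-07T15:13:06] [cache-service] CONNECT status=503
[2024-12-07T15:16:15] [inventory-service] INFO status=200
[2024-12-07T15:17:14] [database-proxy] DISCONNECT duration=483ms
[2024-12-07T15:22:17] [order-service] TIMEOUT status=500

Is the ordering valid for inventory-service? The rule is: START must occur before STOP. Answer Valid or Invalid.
Invalid

To validate ordering:

1. Required order: START → STOP
2. Rule: START must occur before STOP
3. Check actual order of events for inventory-service
4. Result: Invalid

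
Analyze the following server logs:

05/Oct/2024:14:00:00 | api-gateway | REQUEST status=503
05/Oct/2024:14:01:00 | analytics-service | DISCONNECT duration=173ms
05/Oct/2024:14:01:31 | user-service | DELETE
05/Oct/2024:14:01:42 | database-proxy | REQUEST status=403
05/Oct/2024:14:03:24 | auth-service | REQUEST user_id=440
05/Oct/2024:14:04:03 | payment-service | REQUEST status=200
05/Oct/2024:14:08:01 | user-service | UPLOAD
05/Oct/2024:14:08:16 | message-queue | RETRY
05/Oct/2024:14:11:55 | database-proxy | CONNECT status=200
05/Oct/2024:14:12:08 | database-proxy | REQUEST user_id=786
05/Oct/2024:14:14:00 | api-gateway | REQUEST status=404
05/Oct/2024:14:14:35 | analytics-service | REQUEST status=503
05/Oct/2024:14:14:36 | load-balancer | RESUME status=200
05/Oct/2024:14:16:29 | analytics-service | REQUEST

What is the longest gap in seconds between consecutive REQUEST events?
485

To find the longest gap:

1. Extract all REQUEST events in chronological order
2. Calculate time differences between consecutive events
3. Find the maximum difference
4. Longest gap: 485 seconds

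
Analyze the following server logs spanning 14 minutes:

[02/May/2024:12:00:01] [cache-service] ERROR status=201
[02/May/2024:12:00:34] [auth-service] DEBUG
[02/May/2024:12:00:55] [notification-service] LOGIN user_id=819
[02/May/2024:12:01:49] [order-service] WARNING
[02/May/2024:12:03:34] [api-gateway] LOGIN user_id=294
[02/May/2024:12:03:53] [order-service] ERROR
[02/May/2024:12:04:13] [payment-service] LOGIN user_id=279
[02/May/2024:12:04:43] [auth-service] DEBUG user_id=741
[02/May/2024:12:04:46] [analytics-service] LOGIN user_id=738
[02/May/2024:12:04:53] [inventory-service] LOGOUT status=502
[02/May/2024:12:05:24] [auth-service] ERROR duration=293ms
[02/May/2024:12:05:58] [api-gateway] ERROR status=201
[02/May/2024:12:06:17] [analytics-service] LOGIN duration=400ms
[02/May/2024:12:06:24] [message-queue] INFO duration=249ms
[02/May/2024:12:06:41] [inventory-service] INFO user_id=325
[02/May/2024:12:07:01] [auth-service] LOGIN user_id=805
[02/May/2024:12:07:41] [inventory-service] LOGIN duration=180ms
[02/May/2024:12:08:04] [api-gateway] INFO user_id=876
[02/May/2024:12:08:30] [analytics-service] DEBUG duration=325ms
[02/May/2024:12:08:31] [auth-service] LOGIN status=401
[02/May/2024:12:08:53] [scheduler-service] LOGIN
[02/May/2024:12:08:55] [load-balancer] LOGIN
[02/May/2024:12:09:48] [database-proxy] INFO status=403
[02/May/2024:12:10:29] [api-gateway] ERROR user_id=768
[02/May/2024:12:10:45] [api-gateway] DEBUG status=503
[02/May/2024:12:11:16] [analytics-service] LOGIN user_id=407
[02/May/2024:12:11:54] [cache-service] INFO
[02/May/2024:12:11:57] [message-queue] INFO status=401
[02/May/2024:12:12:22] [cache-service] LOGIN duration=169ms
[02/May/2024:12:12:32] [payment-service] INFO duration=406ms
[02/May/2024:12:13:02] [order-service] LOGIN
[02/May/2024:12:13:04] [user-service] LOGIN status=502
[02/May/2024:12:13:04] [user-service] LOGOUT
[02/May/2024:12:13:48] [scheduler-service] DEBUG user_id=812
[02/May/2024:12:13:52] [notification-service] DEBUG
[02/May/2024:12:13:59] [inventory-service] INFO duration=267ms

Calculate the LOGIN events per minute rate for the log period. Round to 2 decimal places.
1.0

To calculate the rate:

1. Count total LOGIN events: 14
2. Total time period: 14 minutes
3. Rate = 14 / 14 = 1.0 events per minute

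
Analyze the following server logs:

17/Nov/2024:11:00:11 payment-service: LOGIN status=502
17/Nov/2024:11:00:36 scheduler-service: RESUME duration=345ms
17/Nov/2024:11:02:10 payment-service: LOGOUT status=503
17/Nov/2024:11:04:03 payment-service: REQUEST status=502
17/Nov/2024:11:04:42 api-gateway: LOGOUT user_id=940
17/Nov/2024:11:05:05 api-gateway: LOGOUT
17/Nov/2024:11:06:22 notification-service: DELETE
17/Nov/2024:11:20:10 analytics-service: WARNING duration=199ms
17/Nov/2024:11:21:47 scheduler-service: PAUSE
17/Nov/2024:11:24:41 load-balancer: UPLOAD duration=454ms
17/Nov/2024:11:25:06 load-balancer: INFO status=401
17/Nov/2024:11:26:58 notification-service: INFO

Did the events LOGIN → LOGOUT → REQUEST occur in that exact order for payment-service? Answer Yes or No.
Yes

To verify sequence order:

1. Find all events in sequence LOGIN → LOGOUT → REQUEST for payment-service
2. Extract their timestamps
3. Check if timestamps are in ascending order
4. Result: Yes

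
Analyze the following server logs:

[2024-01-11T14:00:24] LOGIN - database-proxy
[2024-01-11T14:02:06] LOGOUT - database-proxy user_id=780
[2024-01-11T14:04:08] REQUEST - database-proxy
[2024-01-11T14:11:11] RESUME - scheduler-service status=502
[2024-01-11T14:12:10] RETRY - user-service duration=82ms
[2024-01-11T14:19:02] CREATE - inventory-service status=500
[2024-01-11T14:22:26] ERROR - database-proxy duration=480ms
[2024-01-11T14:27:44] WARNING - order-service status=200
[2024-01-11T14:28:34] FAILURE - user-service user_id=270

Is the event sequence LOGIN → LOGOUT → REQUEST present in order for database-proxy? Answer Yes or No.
Yes

To verify sequence order:

1. Find all events in sequence LOGIN → LOGOUT → REQUEST for database-proxy
2. Extract their timestamps
3. Check if timestamps are in ascending order
4. Result: Yes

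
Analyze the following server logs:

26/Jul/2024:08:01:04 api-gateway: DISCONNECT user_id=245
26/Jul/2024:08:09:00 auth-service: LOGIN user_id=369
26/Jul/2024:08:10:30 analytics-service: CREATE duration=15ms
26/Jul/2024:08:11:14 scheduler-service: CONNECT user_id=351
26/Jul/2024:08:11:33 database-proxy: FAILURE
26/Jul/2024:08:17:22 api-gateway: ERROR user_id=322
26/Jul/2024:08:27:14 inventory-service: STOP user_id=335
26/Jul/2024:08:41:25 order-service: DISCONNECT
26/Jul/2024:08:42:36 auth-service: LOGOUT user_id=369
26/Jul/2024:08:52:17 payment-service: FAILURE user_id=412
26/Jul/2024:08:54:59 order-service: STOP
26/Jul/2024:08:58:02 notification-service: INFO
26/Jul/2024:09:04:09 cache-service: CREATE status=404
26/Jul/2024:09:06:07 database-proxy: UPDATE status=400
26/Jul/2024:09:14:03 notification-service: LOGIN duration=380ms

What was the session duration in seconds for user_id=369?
2016

To calculate session duration:

1. Find LOGIN event for user_id=369: 26/Jul/2024:08:09:00
2. Find LOGOUT event for user_id=369: 26/Jul/2024:08:42:36
3. Session duration: 26/Jul/2024:08:42:36 - 26/Jul/2024:08:09:00 = 2016 seconds (33 minutes)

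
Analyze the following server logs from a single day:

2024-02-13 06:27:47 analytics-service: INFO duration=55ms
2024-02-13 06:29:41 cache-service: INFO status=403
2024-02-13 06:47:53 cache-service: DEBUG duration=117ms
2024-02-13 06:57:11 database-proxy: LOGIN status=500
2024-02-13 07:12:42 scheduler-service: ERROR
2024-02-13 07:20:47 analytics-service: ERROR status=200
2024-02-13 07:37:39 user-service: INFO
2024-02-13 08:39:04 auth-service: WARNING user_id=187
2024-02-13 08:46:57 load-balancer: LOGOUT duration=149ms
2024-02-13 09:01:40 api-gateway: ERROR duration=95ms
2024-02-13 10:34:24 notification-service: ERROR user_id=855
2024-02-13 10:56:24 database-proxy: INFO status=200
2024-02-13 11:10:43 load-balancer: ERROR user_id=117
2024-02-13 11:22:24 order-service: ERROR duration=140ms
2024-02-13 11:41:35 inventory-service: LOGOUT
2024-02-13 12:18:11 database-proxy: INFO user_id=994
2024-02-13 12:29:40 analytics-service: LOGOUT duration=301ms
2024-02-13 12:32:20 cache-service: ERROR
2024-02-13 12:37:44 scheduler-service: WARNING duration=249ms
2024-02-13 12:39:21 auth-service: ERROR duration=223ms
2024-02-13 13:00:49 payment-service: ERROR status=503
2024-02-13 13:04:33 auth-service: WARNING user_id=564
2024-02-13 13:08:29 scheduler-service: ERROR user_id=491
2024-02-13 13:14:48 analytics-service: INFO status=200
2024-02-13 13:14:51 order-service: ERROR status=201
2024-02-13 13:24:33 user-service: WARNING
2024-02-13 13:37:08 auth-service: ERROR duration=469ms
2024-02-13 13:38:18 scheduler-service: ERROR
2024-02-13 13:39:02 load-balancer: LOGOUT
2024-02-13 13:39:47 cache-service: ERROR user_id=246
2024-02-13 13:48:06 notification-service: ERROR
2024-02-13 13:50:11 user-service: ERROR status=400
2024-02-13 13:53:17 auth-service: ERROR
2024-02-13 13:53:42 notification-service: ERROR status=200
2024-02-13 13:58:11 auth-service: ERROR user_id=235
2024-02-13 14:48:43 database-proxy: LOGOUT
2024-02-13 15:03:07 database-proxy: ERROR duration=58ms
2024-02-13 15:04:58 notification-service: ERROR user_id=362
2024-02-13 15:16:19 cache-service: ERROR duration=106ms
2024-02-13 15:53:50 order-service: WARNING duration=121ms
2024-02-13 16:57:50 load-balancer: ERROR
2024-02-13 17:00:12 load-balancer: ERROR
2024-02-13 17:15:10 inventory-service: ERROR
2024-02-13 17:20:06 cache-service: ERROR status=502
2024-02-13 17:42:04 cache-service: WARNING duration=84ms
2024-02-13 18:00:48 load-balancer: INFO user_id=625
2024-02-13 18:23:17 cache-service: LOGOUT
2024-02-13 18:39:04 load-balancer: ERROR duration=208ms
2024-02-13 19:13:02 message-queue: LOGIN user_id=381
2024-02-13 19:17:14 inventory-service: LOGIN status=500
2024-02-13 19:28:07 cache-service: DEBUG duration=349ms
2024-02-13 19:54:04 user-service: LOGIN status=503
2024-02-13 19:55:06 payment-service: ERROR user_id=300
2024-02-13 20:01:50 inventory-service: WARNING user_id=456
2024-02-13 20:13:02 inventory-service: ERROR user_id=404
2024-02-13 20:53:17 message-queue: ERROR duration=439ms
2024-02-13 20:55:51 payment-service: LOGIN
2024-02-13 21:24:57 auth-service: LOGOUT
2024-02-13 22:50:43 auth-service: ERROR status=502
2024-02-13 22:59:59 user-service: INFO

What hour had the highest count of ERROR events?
13

To find the peak hour:

1. Group all ERROR events by hour
2. Count events in each hour
3. Find hour with maximum count
4. Peak hour: 13 (with 11 events)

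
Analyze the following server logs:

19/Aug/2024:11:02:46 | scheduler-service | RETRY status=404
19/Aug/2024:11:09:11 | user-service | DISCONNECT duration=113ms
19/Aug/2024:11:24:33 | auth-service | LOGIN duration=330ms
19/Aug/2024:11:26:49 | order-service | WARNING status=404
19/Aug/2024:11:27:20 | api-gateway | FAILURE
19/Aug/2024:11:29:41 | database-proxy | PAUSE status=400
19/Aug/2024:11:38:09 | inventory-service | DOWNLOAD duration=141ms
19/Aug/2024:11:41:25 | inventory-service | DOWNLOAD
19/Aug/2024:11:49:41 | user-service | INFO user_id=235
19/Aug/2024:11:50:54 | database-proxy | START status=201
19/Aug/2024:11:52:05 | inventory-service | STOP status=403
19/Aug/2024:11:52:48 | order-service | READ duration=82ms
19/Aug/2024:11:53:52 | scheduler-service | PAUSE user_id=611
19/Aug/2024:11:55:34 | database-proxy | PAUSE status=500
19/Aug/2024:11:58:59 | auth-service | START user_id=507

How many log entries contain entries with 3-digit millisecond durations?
3

To find matching entries:

1. Pattern to match: entries with 3-digit millisecond durations
2. Scan each log entry for the pattern
3. Count matches: 3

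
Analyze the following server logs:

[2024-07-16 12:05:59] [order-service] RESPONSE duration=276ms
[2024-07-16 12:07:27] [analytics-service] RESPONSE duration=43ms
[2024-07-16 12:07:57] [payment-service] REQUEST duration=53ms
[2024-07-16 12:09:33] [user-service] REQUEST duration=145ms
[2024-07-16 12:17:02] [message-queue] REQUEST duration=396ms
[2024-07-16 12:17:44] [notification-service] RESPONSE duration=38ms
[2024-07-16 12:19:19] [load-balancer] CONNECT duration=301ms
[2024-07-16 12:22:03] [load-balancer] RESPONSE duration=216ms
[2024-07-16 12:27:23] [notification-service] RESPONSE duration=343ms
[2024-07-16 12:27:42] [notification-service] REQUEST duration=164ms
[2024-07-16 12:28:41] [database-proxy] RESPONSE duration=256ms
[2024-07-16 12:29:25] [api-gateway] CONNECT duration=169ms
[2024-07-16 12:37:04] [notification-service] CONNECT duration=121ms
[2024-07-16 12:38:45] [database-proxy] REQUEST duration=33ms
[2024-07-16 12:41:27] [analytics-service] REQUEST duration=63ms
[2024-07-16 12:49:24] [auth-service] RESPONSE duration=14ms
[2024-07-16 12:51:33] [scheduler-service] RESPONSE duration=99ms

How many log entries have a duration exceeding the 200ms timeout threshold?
6

To count timeouts:

1. Threshold: 200ms
2. Extract duration from each log entry
3. Count entries where duration > 200
4. Timeout count: 6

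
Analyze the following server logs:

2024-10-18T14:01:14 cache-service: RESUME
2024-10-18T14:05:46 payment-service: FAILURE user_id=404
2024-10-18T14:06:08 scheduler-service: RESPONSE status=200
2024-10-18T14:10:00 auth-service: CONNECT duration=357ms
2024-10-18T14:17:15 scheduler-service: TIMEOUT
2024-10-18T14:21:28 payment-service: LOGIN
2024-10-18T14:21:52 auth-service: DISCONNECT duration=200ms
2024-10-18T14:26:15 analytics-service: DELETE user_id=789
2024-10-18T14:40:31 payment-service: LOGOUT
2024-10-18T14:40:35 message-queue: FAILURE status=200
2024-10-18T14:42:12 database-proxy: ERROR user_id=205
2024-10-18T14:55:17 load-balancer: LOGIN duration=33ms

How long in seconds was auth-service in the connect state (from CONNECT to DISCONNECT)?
712

To calculate state duration:

1. Find CONNECT event for auth-service: 2024-10-18T14:10:00
2. Find DISCONNECT event for auth-service: 2024-10-18T14:21:52
3. Calculate duration: 2024-10-18T14:21:52 - 2024-10-18T14:10:00 = 712 seconds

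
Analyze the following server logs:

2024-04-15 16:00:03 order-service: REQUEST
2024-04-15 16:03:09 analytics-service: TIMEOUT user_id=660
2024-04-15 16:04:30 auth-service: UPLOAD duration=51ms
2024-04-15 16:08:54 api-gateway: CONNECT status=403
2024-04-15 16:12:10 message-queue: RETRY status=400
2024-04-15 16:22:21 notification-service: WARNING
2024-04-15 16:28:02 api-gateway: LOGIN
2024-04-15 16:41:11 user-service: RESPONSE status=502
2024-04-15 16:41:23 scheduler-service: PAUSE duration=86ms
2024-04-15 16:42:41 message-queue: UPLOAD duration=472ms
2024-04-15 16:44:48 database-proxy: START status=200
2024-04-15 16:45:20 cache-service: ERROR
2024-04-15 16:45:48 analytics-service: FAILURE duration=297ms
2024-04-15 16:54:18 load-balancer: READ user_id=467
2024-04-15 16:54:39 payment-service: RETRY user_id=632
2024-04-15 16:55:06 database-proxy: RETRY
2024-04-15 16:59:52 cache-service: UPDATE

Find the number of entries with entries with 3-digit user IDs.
3

To find matching entries:

1. Pattern to match: entries with 3-digit user IDs
2. Scan each log entry for the pattern
3. Count matches: 3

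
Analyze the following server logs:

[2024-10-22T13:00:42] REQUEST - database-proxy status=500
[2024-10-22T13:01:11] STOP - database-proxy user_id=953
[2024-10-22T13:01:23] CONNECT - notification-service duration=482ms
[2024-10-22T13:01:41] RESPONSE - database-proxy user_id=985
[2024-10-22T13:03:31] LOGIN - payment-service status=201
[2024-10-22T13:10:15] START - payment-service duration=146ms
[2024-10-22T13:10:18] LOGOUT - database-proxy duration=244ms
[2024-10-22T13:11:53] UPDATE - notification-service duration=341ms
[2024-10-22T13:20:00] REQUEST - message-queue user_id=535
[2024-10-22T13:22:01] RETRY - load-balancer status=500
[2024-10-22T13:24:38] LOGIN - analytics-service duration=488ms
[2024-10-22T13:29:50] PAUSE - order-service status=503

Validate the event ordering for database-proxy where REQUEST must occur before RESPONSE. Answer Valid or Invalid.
Valid

To validate ordering:

1. Required order: REQUEST → RESPONSE
2. Rule: REQUEST must occur before RESPONSE
3. Check actual order of events for database-proxy
4. Result: Valid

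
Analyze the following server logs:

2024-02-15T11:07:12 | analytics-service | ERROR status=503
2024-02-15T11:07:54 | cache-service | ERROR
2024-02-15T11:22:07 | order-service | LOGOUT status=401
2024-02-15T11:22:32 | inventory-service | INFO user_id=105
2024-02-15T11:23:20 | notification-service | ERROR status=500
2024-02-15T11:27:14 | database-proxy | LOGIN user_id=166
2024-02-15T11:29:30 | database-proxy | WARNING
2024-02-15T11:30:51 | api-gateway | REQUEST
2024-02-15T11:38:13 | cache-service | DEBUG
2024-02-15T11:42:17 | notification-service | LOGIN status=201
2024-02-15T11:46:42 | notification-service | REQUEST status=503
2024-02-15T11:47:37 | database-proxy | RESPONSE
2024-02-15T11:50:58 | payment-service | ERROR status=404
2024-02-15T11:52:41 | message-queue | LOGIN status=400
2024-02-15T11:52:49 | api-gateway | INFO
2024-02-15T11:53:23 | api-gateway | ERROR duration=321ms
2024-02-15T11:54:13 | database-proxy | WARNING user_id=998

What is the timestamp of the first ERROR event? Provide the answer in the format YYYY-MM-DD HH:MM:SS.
2024-02-15 11:07:12

To find the first event:

1. Filter for all ERROR events
2. Sort by timestamp
3. Select the first one
4. Timestamp: 2024-02-15 11:07:12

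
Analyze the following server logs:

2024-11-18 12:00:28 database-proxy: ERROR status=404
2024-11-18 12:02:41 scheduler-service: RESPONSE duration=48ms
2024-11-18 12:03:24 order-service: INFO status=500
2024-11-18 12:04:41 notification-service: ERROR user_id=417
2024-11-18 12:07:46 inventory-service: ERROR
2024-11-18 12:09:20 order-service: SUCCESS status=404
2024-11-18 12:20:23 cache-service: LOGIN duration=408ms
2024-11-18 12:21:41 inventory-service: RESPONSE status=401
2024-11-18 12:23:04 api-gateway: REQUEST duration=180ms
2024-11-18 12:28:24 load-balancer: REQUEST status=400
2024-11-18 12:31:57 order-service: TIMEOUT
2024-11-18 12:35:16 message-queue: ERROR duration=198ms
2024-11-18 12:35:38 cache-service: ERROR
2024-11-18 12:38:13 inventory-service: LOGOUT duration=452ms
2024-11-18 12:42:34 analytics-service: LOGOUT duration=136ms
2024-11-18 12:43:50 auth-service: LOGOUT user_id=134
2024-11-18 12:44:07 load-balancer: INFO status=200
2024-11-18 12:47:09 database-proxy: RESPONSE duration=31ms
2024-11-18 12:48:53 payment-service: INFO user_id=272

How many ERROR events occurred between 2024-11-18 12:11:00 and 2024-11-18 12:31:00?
0

To count events in the time window:

1. Window boundaries: 2024-11-18 12:11:00 to 2024-11-18 12:31:00
2. Filter for ERROR events within this window
3. Count matching events: 0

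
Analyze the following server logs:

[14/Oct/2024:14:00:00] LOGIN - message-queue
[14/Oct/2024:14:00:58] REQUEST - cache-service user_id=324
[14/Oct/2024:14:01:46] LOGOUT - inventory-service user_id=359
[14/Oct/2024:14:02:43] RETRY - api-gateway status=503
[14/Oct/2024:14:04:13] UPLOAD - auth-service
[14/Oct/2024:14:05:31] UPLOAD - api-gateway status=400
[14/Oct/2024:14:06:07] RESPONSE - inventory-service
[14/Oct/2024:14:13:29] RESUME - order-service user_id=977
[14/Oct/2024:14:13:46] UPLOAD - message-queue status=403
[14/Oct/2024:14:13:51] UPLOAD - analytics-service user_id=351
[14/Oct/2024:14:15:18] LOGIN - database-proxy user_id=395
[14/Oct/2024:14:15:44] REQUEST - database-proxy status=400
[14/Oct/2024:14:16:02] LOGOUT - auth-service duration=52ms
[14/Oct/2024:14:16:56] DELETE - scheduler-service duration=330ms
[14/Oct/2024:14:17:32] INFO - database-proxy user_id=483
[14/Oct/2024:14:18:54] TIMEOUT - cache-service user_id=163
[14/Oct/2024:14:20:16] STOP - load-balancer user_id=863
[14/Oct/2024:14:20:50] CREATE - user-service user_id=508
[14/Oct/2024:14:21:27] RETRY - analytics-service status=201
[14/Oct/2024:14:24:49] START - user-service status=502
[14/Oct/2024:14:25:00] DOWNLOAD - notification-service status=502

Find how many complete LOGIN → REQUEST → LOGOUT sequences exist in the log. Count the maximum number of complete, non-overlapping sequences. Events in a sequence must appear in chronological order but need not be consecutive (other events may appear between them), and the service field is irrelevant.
2

To count sequences:

1. Look for pattern: LOGIN → REQUEST → LOGOUT
2. Greedily scan the log in chronological order, matching each sequence element in turn (ignoring service)
3. Each time the full pattern completes, increment the count and restart matching from the next event
4. Complete non-overlapping sequences found: 2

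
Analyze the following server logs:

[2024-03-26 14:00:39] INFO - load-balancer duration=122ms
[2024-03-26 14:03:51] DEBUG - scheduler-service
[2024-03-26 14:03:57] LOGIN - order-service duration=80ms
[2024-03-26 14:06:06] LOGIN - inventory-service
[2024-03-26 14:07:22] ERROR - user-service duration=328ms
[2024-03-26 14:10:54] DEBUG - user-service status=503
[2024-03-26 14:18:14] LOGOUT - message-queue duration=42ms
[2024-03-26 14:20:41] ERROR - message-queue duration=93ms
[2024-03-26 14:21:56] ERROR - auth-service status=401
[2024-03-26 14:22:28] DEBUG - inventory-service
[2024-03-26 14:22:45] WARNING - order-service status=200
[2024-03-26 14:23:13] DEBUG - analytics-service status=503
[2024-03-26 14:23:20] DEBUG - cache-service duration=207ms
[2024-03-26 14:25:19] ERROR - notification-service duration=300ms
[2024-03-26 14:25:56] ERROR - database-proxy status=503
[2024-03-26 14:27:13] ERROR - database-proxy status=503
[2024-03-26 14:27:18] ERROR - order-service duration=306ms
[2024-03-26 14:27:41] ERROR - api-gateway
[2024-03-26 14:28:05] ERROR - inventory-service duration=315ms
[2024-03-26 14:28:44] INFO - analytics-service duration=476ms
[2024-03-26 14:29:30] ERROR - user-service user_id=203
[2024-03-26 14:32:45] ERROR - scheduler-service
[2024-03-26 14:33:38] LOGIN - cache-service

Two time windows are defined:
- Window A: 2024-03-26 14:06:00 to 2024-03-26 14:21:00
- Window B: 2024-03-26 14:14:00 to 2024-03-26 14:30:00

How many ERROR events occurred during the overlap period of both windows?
1

To find overlap events:

1. Window A: 2024-03-26 14:06:00 to 2024-03-26 14:21:00
2. Window B: 2024-03-26 14:14:00 to 2024-03-26 14:30:00
3. Overlap period: 2024-03-26 14:14:00 to 2024-03-26 14:21:00
4. Count ERROR events in overlap: 1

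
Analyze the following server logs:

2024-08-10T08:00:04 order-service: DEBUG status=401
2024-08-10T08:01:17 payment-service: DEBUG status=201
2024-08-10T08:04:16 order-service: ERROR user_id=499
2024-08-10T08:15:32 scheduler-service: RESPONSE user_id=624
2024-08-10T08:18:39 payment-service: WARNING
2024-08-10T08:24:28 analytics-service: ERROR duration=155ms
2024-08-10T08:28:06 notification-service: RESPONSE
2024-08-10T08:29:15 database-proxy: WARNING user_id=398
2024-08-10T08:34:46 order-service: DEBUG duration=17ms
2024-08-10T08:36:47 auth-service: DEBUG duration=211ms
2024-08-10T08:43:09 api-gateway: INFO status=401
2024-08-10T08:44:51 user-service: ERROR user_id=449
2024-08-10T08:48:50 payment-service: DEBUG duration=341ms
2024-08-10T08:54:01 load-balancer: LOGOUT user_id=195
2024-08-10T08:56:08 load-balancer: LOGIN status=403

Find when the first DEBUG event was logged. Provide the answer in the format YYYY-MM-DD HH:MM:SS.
2024-08-10 08:00:04

To find the first event:

1. Filter for all DEBUG events
2. Sort by timestamp
3. Select the first one
4. Timestamp: 2024-08-10 08:00:04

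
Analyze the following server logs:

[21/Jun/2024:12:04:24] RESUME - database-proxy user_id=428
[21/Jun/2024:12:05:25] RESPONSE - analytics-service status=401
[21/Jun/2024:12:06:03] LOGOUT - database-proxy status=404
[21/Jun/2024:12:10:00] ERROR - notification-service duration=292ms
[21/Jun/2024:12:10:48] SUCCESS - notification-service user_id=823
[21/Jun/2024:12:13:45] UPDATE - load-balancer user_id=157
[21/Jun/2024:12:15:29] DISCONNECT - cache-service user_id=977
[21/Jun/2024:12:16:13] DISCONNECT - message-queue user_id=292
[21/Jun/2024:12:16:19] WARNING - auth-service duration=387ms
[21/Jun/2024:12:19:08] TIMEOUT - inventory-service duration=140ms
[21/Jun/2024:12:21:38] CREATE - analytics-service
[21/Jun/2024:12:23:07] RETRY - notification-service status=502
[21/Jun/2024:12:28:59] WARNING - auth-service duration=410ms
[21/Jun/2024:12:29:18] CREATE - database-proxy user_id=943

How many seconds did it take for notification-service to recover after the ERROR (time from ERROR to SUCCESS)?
48

To calculate recovery time:

1. Find ERROR event for notification-service: 21/Jun/2024:12:10:00
2. Find next SUCCESS event for notification-service: 21/Jun/2024:12:10:48
3. Recovery time: 21/Jun/2024:12:10:48 - 21/Jun/2024:12:10:00 = 48 seconds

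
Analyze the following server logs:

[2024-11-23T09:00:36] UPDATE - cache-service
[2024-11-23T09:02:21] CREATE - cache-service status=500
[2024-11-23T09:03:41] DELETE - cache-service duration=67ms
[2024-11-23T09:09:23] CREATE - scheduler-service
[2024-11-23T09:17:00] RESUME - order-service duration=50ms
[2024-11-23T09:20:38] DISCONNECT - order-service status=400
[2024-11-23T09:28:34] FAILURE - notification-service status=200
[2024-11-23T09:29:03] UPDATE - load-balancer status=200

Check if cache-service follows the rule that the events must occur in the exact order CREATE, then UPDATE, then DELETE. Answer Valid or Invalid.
Invalid

To validate ordering:

1. Required order: CREATE → UPDATE → DELETE
2. Rule: the events must occur in the exact order CREATE, then UPDATE, then DELETE
3. Check actual order of events for cache-service
4. Result: Invalid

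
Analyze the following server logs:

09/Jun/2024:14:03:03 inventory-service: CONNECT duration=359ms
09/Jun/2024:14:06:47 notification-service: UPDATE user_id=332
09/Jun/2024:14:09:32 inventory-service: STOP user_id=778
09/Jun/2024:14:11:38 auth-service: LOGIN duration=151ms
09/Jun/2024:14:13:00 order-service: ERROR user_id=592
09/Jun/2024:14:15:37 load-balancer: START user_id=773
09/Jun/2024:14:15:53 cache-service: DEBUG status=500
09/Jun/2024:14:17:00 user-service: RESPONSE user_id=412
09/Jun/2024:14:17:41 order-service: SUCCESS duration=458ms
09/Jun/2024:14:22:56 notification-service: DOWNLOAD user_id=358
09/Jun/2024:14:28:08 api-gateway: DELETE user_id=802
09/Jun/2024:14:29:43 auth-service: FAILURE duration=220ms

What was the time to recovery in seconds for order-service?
281

To calculate recovery time:

1. Find ERROR event for order-service: 09/Jun/2024:14:13:00
2. Find next SUCCESS event for order-service: 09/Jun/2024:14:17:41
3. Recovery time: 09/Jun/2024:14:17:41 - 09/Jun/2024:14:13:00 = 281 seconds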